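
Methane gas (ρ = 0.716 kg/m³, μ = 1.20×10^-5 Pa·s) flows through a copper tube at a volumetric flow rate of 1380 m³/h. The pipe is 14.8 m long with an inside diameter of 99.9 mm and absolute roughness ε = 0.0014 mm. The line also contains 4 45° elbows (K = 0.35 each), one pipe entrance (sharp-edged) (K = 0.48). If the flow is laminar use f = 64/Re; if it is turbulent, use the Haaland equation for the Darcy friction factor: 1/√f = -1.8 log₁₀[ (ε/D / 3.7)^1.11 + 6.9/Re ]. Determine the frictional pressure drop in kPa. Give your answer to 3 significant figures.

ΔP ≈ 3.45 kPa

Q = 1380 m³/h = 1380/3600 = 0.3833 m³/s.
Cross-sectional area A = πD²/4 = π(0.0999)²/4 = 0.007838 m²; mean velocity V = Q/A = 0.3833/0.007838 = 48.91 m/s.
Reynolds number Re = ρVD/μ = 0.716 · 48.91 · 0.0999 / 1.2e-05 = 2.915e+05.
Re > 4000 → turbulent. Relative roughness ε/D = 1.4e-06/0.0999 = 1.4e-05. Haaland: 1/√f = -1.8 log₁₀[(1.4e-05/3.7)^1.11 + 6.9/2.915e+05] = -1.8 log₁₀[9.59e-07 + 2.37e-05] = 8.295, so f = 0.01453.
Total minor-loss coefficient ΣK = 4·0.35 + 1·0.48 = 1.88.
ΔP = [f·L/D + ΣK]·(ρV²/2) = [0.01453·14.8/0.0999 + 1.88]·(0.716·48.91²/2) = [2.153 + 1.88]·856.2 = 3453 Pa.
ΔP = 3453 Pa = 3.45 kPa.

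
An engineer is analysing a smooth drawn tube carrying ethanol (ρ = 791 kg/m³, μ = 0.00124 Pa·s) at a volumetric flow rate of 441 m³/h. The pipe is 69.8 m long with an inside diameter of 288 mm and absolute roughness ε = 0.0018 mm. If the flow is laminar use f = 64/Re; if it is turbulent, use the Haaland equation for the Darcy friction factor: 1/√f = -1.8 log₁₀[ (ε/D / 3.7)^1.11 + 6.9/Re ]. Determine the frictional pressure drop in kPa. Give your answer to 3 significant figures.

ΔP ≈ 4.75 kPa

Q = 441 m³/h = 441/3600 = 0.1225 m³/s.
Cross-sectional area A = πD²/4 = π(0.288)²/4 = 0.06514 m²; mean velocity V = Q/A = 0.1225/0.06514 = 1.88 m/s.
Reynolds number Re = ρVD/μ = 791 · 1.88 · 0.288 / 0.00124 = 3.455e+05.
Re > 4000 → turbulent. Relative roughness ε/D = 1.8e-06/0.288 = 6.25e-06. Haaland: 1/√f = -1.8 log₁₀[(6.25e-06/3.7)^1.11 + 6.9/3.455e+05] = -1.8 log₁₀[3.91e-07 + 2e-05] = 8.444, so f = 0.01402.
Darcy-Weisbach: ΔP = f(L/D)(ρV²/2) = 0.01402·(69.8/0.288)·(791·1.88²/2) = 0.01402·242.4·1399 = 4754 Pa.
ΔP = 4754 Pa = 4.75 kPa.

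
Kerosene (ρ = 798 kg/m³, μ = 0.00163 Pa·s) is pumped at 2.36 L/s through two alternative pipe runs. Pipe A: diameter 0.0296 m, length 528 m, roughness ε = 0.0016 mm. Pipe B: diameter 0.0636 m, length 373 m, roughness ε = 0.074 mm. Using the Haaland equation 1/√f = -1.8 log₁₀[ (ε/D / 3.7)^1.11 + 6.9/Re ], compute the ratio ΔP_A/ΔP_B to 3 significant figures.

ΔP_A/ΔP_B ≈ 49.8

Pipe A: V = Q/A = 0.00236/0.0006881 = 3.43 m/s; Re = 4.97e+04; ε/D = 5.41e-05; Haaland → f = 0.02088; ΔP_A = f(L/D)(ρV²/2) = 1.748e+06 Pa.
Pipe B: V = Q/A = 0.00236/0.003177 = 0.7429 m/s; Re = 2.313e+04; ε/D = 0.00116; Haaland → f = 0.0272; ΔP_B = f(L/D)(ρV²/2) = 3.512e+04 Pa.
ΔP_A/ΔP_B = 1.748e+06/3.512e+04 = 49.8.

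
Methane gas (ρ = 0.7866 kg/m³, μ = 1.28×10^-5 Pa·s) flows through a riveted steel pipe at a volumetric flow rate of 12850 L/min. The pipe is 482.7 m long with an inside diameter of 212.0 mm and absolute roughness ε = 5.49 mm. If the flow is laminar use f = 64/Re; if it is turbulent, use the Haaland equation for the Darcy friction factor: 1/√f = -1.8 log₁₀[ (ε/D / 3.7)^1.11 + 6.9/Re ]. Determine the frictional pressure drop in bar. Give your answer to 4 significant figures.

Q = 12850 L/min = 12850/60000 = 0.2142 m³/s.
Cross-sectional area A = πD²/4 = π(0.212)²/4 = 0.0353 m²; mean velocity V = Q/A = 0.2142/0.0353 = 6.067 m/s.
Reynolds number Re = ρVD/μ = 0.7866 · 6.067 · 0.212 / 1.28e-05 = 7.904e+04.
Re > 4000 → turbulent. Relative roughness ε/D = 0.00549/0.212 = 0.0259. Haaland: 1/√f = -1.8 log₁₀[(0.0259/3.7)^1.11 + 6.9/7.904e+04] = -1.8 log₁₀[0.00405 + 8.73e-05] = 4.289, so f = 0.05436.
Darcy-Weisbach: ΔP = f(L/D)(ρV²/2) = 0.05436·(482.7/0.212)·(0.7866·6.067²/2) = 0.05436·2277·14.48 = 1792 Pa.
ΔP = 1792 Pa = 0.01792 bar.

ΔP ≈ 0.01792 bar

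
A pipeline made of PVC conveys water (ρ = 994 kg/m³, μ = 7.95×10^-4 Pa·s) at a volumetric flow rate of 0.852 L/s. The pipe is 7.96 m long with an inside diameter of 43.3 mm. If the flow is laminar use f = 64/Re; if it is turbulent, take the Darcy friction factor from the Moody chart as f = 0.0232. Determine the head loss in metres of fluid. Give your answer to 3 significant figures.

h_f ≈ 0.0728 m

Q = 0.852 L/s = 0.852/1000 = 0.000852 m³/s.
Cross-sectional area A = πD²/4 = π(0.0433)²/4 = 0.001473 m²; mean velocity V = Q/A = 0.000852/0.001473 = 0.5786 m/s.
Reynolds number Re = ρVD/μ = 994 · 0.5786 · 0.0433 / 0.000795 = 3.132e+04.
Re > 4000 → turbulent; use the Moody-chart value f = 0.0232.
Darcy-Weisbach: ΔP = f(L/D)(ρV²/2) = 0.0232·(7.96/0.0433)·(994·0.5786²/2) = 0.0232·183.8·166.4 = 709.6 Pa.
Head loss h_f = ΔP/(ρg) = 709.6/(994·9.81) = 0.0728 m.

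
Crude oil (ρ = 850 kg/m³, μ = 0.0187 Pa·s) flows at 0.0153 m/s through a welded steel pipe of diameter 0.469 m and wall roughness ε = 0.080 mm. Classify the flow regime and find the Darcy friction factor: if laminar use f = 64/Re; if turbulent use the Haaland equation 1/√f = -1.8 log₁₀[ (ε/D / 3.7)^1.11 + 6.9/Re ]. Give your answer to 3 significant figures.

f ≈ 0.196

Re = ρVD/μ = 850·0.0153·0.469/0.0187 = 326.2.
Re < 2300 → laminar, so f = 64/Re = 0.1962 (roughness is irrelevant in laminar flow).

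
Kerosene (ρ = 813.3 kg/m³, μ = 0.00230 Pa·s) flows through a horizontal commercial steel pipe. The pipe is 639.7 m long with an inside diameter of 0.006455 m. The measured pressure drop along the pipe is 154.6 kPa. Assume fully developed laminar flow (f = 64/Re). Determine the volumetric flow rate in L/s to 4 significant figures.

Q ≈ 0.004477 L/s

For laminar flow, f = 64/Re with Re = ρVD/μ, so Darcy-Weisbach reduces to ΔP = 32μLV/D². Solving for V: V = ΔP·D²/(32μL) = 1.546e+05·(0.006455)²/(32·0.0023·639.7) = 0.1368 m/s.
Check: Re = ρVD/μ = 813.3·0.1368·0.006455/0.0023 = 312.3 < 2300, so the laminar assumption holds.
Q = V·A = 0.1368·(π/4·0.006455²) = 4.477e-06 m³/s = 0.004477 L/s.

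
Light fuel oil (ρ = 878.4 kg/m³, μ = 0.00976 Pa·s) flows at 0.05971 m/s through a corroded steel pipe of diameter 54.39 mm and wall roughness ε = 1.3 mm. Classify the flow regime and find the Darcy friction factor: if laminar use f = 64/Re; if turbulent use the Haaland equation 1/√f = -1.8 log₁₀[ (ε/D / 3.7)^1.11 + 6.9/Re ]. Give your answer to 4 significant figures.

f ≈ 0.2190

Re = ρVD/μ = 878.4·0.05971·0.05439/0.00976 = 292.3.
Re < 2300 → laminar, so f = 64/Re = 0.219 (roughness is irrelevant in laminar flow).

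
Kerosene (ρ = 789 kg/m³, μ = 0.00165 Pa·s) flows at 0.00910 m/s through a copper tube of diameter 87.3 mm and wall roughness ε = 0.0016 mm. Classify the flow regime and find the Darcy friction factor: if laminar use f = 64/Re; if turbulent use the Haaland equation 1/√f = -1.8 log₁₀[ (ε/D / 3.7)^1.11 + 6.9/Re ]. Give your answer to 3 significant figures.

f ≈ 0.168

Re = ρVD/μ = 789·0.0091·0.0873/0.00165 = 379.9.
Re < 2300 → laminar, so f = 64/Re = 0.1685 (roughness is irrelevant in laminar flow).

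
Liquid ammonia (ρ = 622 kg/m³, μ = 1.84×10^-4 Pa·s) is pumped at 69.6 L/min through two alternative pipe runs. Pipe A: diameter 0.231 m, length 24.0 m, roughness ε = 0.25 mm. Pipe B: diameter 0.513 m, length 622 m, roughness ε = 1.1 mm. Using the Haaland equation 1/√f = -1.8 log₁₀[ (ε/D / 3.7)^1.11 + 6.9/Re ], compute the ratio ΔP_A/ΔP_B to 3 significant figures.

Pipe A: V = Q/A = 0.00116/0.04191 = 0.02768 m/s; Re = 2.161e+04; ε/D = 0.00108; Haaland → f = 0.02737; ΔP_A = f(L/D)(ρV²/2) = 0.6776 Pa.
Pipe B: V = Q/A = 0.00116/0.2067 = 0.005612 m/s; Re = 9732; ε/D = 0.00214; Haaland → f = 0.03393; ΔP_B = f(L/D)(ρV²/2) = 0.403 Pa.
ΔP_A/ΔP_B = 0.6776/0.403 = 1.68.

ΔP_A/ΔP_B ≈ 1.68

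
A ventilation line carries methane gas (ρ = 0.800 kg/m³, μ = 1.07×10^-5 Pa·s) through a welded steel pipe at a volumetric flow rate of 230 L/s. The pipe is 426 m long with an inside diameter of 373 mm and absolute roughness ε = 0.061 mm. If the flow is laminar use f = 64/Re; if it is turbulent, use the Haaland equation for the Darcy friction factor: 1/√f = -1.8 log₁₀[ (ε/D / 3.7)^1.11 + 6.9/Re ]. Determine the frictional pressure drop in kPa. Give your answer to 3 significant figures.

Q = 230 L/s = 230/1000 = 0.23 m³/s.
Cross-sectional area A = πD²/4 = π(0.373)²/4 = 0.1093 m²; mean velocity V = Q/A = 0.23/0.1093 = 2.105 m/s.
Reynolds number Re = ρVD/μ = 0.8 · 2.105 · 0.373 / 1.07e-05 = 5.87e+04.
Re > 4000 → turbulent. Relative roughness ε/D = 6.1e-05/0.373 = 0.000164. Haaland: 1/√f = -1.8 log₁₀[(0.000164/3.7)^1.11 + 6.9/5.87e+04] = -1.8 log₁₀[1.47e-05 + 0.000118] = 6.982, so f = 0.02052.
Darcy-Weisbach: ΔP = f(L/D)(ρV²/2) = 0.02052·(426/0.373)·(0.8·2.105²/2) = 0.02052·1142·1.772 = 41.52 Pa.
ΔP = 41.52 Pa = 0.0415 kPa.

ΔP ≈ 0.0415 kPa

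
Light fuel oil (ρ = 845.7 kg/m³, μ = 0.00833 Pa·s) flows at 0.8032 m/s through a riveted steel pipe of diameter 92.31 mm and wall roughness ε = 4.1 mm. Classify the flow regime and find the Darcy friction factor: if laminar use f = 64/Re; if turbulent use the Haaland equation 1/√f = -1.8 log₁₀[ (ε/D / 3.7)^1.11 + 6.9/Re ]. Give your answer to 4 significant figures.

f ≈ 0.07126

Re = ρVD/μ = 845.7·0.8032·0.09231/0.00833 = 7527.
Re > 4000 → turbulent. ε/D = 0.0041/0.09231 = 0.0444; Haaland: 1/√f = -1.8 log₁₀[0.00738 + 0.000917] = 3.746, so f = 0.07126.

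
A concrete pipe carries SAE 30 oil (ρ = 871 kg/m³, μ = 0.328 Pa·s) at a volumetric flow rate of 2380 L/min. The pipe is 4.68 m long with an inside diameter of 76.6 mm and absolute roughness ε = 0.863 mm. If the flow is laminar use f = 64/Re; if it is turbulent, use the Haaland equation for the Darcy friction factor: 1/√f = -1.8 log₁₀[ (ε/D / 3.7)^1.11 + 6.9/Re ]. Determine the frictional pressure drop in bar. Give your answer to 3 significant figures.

ΔP ≈ 0.721 bar

Q = 2380 L/min = 2380/60000 = 0.03967 m³/s.
Cross-sectional area A = πD²/4 = π(0.0766)²/4 = 0.004608 m²; mean velocity V = Q/A = 0.03967/0.004608 = 8.608 m/s.
Reynolds number Re = ρVD/μ = 871 · 8.608 · 0.0766 / 0.328 = 1751.
Re < 2300 → laminar flow, so f = 64/Re = 64/1751 = 0.03655 (the turbulent correlation is not needed).
Darcy-Weisbach: ΔP = f(L/D)(ρV²/2) = 0.03655·(4.68/0.0766)·(871·8.608²/2) = 0.03655·61.1·3.227e+04 = 7.206e+04 Pa.
ΔP = 7.206e+04 Pa = 0.721 bar.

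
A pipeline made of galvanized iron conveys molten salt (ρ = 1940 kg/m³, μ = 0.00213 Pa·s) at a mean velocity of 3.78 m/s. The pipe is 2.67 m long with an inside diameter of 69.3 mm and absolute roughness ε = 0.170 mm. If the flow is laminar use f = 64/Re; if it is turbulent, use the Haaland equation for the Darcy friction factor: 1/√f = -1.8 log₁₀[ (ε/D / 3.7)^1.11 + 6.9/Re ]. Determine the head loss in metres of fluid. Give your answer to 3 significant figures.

Reynolds number Re = ρVD/μ = 1940 · 3.78 · 0.0693 / 0.00213 = 2.386e+05.
Re > 4000 → turbulent. Relative roughness ε/D = 0.00017/0.0693 = 0.00245. Haaland: 1/√f = -1.8 log₁₀[(0.00245/3.7)^1.11 + 6.9/2.386e+05] = -1.8 log₁₀[0.000296 + 2.89e-05] = 6.278, so f = 0.02537.
Darcy-Weisbach: ΔP = f(L/D)(ρV²/2) = 0.02537·(2.67/0.0693)·(1940·3.78²/2) = 0.02537·38.53·1.386e+04 = 1.355e+04 Pa.
Head loss h_f = ΔP/(ρg) = 1.355e+04/(1940·9.81) = 0.712 m.

h_f ≈ 0.712 m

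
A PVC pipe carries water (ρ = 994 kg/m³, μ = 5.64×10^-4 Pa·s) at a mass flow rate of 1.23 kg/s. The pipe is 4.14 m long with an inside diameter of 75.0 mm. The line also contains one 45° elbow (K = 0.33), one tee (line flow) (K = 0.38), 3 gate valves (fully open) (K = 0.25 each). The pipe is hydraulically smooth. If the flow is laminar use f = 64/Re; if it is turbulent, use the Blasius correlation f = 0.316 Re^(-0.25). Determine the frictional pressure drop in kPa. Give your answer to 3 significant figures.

ΔP ≈ 0.106 kPa

A = πD²/4 = π(0.075)²/4 = 0.004418 m²; mean velocity V = ṁ/(ρA) = 1.23/(994 · 0.004418) = 0.2801 m/s.
Reynolds number Re = ρVD/μ = 994 · 0.2801 · 0.075 / 0.000564 = 3.702e+04.
Re > 4000 → turbulent. Smooth-pipe (Blasius): f = 0.316 Re^(-0.25) = 0.316/(3.702e+04)^0.25 = 0.02278.
Total minor-loss coefficient ΣK = 1·0.33 + 1·0.38 + 3·0.25 = 1.46.
ΔP = [f·L/D + ΣK]·(ρV²/2) = [0.02278·4.14/0.075 + 1.46]·(994·0.2801²/2) = [1.257 + 1.46]·38.99 = 106 Pa.
ΔP = 106 Pa = 0.106 kPa.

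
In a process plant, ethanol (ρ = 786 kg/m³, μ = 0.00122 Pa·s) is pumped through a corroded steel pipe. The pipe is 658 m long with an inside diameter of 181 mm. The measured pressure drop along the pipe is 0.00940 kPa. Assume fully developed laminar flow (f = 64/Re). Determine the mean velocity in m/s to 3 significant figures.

V ≈ 0.0120 m/s

For laminar flow, f = 64/Re with Re = ρVD/μ, so Darcy-Weisbach reduces to ΔP = 32μLV/D². Solving for V: V = ΔP·D²/(32μL) = 9.4·(0.181)²/(32·0.00122·658) = 0.01199 m/s.
Check: Re = ρVD/μ = 786·0.01199·0.181/0.00122 = 1398 < 2300, so the laminar assumption holds.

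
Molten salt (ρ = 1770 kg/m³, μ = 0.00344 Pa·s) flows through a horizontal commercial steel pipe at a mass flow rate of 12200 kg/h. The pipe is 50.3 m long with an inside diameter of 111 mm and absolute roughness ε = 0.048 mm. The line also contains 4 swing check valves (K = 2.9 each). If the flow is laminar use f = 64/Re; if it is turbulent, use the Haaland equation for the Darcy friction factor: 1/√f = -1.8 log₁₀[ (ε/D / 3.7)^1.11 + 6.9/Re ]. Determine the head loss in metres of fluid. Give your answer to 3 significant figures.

h_f ≈ 0.0507 m

ṁ = 12200 kg/h = 12200/3600 = 3.389 kg/s.
A = πD²/4 = π(0.111)²/4 = 0.009677 m²; mean velocity V = ṁ/(ρA) = 3.389/(1770 · 0.009677) = 0.1979 m/s.
Reynolds number Re = ρVD/μ = 1770 · 0.1979 · 0.111 / 0.00344 = 1.13e+04.
Re > 4000 → turbulent. Relative roughness ε/D = 4.8e-05/0.111 = 0.000432. Haaland: 1/√f = -1.8 log₁₀[(0.000432/3.7)^1.11 + 6.9/1.13e+04] = -1.8 log₁₀[4.32e-05 + 0.000611] = 5.732, so f = 0.03043.
Total minor-loss coefficient ΣK = 4·2.9 = 11.6.
ΔP = [f·L/D + ΣK]·(ρV²/2) = [0.03043·50.3/0.111 + 11.6]·(1770·0.1979²/2) = [13.79 + 11.6]·34.64 = 879.7 Pa.
Head loss h_f = ΔP/(ρg) = 879.7/(1770·9.81) = 0.0507 m.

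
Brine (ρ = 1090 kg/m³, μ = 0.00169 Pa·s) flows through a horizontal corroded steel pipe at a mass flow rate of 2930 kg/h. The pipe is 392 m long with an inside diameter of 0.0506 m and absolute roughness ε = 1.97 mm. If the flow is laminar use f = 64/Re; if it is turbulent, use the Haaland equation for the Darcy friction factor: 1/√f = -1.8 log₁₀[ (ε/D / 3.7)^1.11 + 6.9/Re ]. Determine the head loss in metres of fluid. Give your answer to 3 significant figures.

ṁ = 2930 kg/h = 2930/3600 = 0.8139 kg/s.
A = πD²/4 = π(0.0506)²/4 = 0.002011 m²; mean velocity V = ṁ/(ρA) = 0.8139/(1090 · 0.002011) = 0.3713 m/s.
Reynolds number Re = ρVD/μ = 1090 · 0.3713 · 0.0506 / 0.00169 = 1.212e+04.
Re > 4000 → turbulent. Relative roughness ε/D = 0.00197/0.0506 = 0.0389. Haaland: 1/√f = -1.8 log₁₀[(0.0389/3.7)^1.11 + 6.9/1.212e+04] = -1.8 log₁₀[0.00638 + 0.000569] = 3.885, so f = 0.06626.
Darcy-Weisbach: ΔP = f(L/D)(ρV²/2) = 0.06626·(392/0.0506)·(1090·0.3713²/2) = 0.06626·7747·75.14 = 3.857e+04 Pa.
Head loss h_f = ΔP/(ρg) = 3.857e+04/(1090·9.81) = 3.61 m.

h_f ≈ 3.61 m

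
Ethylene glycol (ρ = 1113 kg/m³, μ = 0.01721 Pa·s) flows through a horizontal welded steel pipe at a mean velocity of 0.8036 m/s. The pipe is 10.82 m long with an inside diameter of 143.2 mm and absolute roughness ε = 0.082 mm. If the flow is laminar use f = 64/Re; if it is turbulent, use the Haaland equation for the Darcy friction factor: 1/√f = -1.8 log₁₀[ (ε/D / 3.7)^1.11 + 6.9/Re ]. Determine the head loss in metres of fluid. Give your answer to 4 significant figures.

h_f ≈ 0.08494 m

Reynolds number Re = ρVD/μ = 1113 · 0.8036 · 0.1432 / 0.0172 = 7442.
Re > 4000 → turbulent. Relative roughness ε/D = 8.2e-05/0.1432 = 0.000573. Haaland: 1/√f = -1.8 log₁₀[(0.000573/3.7)^1.11 + 6.9/7442] = -1.8 log₁₀[5.9e-05 + 0.000927] = 5.411, so f = 0.03416.
Darcy-Weisbach: ΔP = f(L/D)(ρV²/2) = 0.03416·(10.82/0.1432)·(1113·0.8036²/2) = 0.03416·75.56·359.4 = 927.4 Pa.
Head loss h_f = ΔP/(ρg) = 927.4/(1113·9.81) = 0.08494 m.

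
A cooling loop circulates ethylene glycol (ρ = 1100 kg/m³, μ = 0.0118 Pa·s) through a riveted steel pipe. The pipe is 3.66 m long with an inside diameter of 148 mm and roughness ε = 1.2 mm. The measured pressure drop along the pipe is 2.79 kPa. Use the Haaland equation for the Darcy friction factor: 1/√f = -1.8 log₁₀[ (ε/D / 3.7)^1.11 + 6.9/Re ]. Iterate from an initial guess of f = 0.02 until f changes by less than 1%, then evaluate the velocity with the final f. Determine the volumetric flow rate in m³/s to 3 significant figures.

Rearranging Darcy-Weisbach: V = √(2·ΔP·D/(f·L·ρ)). With ε/D = 0.0012/0.148 = 0.00811, iterate starting from f = 0.02:
  f = 0.02 → V = √(2·2790·0.148/(0.02·3.66·1100)) = 3.203 m/s; Re = ρVD/μ = 4.418e+04; f → 0.03683
  f = 0.03683 → V = 2.36 m/s; Re = 3.256e+04; f → 0.0373
  f = 0.0373 → V = 2.345 m/s; Re = 3.235e+04; f → 0.03732
Converged (Δf/f < 1%). With the final f = 0.03732: V = √(2·2790·0.148/(0.03732·3.66·1100)) = 2.345 m/s.
Q = V·A = 2.345·(π/4·0.148²) = 0.04033 m³/s = 0.0403 m³/s.

Q ≈ 0.0403 m³/s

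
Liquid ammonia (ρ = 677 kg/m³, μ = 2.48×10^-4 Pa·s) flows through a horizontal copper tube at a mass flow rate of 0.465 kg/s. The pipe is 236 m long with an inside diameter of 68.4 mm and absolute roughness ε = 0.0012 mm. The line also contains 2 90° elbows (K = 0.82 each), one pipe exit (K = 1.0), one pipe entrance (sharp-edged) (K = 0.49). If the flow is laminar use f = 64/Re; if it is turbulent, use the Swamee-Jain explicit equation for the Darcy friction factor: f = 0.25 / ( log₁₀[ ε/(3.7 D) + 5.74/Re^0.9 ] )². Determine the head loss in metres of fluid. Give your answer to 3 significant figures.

A = πD²/4 = π(0.0684)²/4 = 0.003675 m²; mean velocity V = ṁ/(ρA) = 0.465/(677 · 0.003675) = 0.1869 m/s.
Reynolds number Re = ρVD/μ = 677 · 0.1869 · 0.0684 / 0.000248 = 3.49e+04.
Re > 4000 → turbulent. Relative roughness ε/D = 1.2e-06/0.0684 = 1.75e-05. Swamee-Jain: f = 0.25/(log₁₀[1.75e-05/3.7 + 5.74/3.49e+04^0.9])² = 0.25/(log₁₀[4.74e-06 + 0.000468])² = 0.25/(-3.325)² = 0.02261.
Total minor-loss coefficient ΣK = 2·0.82 + 1·1 + 1·0.49 = 3.13.
ΔP = [f·L/D + ΣK]·(ρV²/2) = [0.02261·236/0.0684 + 3.13]·(677·0.1869²/2) = [78.01 + 3.13]·11.83 = 959.6 Pa.
Head loss h_f = ΔP/(ρg) = 959.6/(677·9.81) = 0.144 m.

h_f ≈ 0.144 m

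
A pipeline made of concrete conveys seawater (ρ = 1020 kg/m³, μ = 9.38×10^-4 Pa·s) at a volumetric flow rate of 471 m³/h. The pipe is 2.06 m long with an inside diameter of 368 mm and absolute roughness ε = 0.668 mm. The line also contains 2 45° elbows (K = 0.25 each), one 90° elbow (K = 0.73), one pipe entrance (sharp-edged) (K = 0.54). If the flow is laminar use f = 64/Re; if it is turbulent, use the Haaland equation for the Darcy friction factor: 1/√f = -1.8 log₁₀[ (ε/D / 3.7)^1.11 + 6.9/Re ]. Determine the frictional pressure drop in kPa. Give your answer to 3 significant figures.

Q = 471 m³/h = 471/3600 = 0.1308 m³/s.
Cross-sectional area A = πD²/4 = π(0.368)²/4 = 0.1064 m²; mean velocity V = Q/A = 0.1308/0.1064 = 1.23 m/s.
Reynolds number Re = ρVD/μ = 1020 · 1.23 · 0.368 / 0.000938 = 4.922e+05.
Re > 4000 → turbulent. Relative roughness ε/D = 0.000668/0.368 = 0.00182. Haaland: 1/√f = -1.8 log₁₀[(0.00182/3.7)^1.11 + 6.9/4.922e+05] = -1.8 log₁₀[0.000212 + 1.4e-05] = 6.562, so f = 0.02322.
Total minor-loss coefficient ΣK = 2·0.25 + 1·0.73 + 1·0.54 = 1.77.
ΔP = [f·L/D + ΣK]·(ρV²/2) = [0.02322·2.06/0.368 + 1.77]·(1020·1.23²/2) = [0.13 + 1.77]·771.7 = 1466 Pa.
ΔP = 1466 Pa = 1.47 kPa.

ΔP ≈ 1.47 kPa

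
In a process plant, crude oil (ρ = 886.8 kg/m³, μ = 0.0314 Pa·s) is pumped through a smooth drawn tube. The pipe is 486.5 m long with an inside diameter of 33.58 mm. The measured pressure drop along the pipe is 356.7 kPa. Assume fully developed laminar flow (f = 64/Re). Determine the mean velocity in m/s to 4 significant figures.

For laminar flow, f = 64/Re with Re = ρVD/μ, so Darcy-Weisbach reduces to ΔP = 32μLV/D². Solving for V: V = ΔP·D²/(32μL) = 3.567e+05·(0.03358)²/(32·0.0314·486.5) = 0.8228 m/s.
Check: Re = ρVD/μ = 886.8·0.8228·0.03358/0.0314 = 780.3 < 2300, so the laminar assumption holds.

V ≈ 0.8228 m/s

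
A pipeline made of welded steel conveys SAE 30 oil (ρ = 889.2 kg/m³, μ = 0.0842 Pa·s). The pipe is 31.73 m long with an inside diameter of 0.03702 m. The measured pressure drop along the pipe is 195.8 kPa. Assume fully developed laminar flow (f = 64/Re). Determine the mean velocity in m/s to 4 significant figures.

V ≈ 3.139 m/s

For laminar flow, f = 64/Re with Re = ρVD/μ, so Darcy-Weisbach reduces to ΔP = 32μLV/D². Solving for V: V = ΔP·D²/(32μL) = 1.958e+05·(0.03702)²/(32·0.0842·31.73) = 3.139 m/s.
Check: Re = ρVD/μ = 889.2·3.139·0.03702/0.0842 = 1227 < 2300, so the laminar assumption holds.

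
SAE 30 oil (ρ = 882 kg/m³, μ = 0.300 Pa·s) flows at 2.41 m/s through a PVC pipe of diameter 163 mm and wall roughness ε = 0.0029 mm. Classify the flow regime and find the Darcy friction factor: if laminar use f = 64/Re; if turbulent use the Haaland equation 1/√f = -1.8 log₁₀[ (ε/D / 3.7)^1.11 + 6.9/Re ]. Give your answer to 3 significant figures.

Re = ρVD/μ = 882·2.41·0.163/0.3 = 1155.
Re < 2300 → laminar, so f = 64/Re = 0.05542 (roughness is irrelevant in laminar flow).

f ≈ 0.0554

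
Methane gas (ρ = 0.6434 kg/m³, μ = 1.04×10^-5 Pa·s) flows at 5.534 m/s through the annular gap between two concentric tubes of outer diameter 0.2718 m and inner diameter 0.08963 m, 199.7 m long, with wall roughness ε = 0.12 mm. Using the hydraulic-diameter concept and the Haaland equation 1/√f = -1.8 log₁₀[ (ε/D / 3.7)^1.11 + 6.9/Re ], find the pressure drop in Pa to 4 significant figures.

Hydraulic diameter D_h = 4A/P = D_o - D_i = 0.2718 - 0.08963 = 0.1822 m.
Re = ρVD_h/μ = 0.6434·5.534·0.1822/1.04e-05 = 6.237e+04.
ε/D_h = 0.00012/0.1822 = 0.000659; Haaland gives 1/√f = -1.8 log₁₀[6.89e-05+0.000111] = 6.743, so f = 0.022.
ΔP = f(L/D_h)(ρV²/2) = 0.022·199.7/0.1822·9.852 = 237.6 Pa.

ΔP ≈ 237.6 Pa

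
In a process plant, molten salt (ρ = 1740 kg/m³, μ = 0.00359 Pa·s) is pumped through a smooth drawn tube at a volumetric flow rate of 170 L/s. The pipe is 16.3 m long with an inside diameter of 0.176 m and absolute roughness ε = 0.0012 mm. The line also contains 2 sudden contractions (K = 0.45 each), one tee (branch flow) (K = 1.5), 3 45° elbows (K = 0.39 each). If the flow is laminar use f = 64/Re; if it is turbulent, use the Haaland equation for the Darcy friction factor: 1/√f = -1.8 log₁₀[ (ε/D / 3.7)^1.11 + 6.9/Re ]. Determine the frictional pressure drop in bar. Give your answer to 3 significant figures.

Q = 170 L/s = 170/1000 = 0.17 m³/s.
Cross-sectional area A = πD²/4 = π(0.176)²/4 = 0.02433 m²; mean velocity V = Q/A = 0.17/0.02433 = 6.988 m/s.
Reynolds number Re = ρVD/μ = 1740 · 6.988 · 0.176 / 0.00359 = 5.961e+05.
Re > 4000 → turbulent. Relative roughness ε/D = 1.2e-06/0.176 = 6.82e-06. Haaland: 1/√f = -1.8 log₁₀[(6.82e-06/3.7)^1.11 + 6.9/5.961e+05] = -1.8 log₁₀[4.31e-07 + 1.16e-05] = 8.857, so f = 0.01275.
Total minor-loss coefficient ΣK = 2·0.45 + 1·1.5 + 3·0.39 = 3.57.
ΔP = [f·L/D + ΣK]·(ρV²/2) = [0.01275·16.3/0.176 + 3.57]·(1740·6.988²/2) = [1.181 + 3.57]·4.248e+04 = 2.018e+05 Pa.
ΔP = 2.018e+05 Pa = 2.02 bar.

ΔP ≈ 2.02 bar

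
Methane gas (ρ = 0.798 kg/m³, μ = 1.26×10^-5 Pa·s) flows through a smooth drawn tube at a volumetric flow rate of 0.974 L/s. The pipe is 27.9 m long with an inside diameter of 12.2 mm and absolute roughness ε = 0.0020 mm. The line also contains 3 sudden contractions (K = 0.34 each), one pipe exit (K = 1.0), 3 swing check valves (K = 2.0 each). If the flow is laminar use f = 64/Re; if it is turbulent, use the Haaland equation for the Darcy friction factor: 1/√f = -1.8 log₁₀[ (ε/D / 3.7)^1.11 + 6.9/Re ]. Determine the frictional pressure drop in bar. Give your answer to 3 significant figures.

Q = 0.974 L/s = 0.974/1000 = 0.000974 m³/s.
Cross-sectional area A = πD²/4 = π(0.0122)²/4 = 0.0001169 m²; mean velocity V = Q/A = 0.000974/0.0001169 = 8.332 m/s.
Reynolds number Re = ρVD/μ = 0.798 · 8.332 · 0.0122 / 1.26e-05 = 6438.
Re > 4000 → turbulent. Relative roughness ε/D = 2e-06/0.0122 = 0.000164. Haaland: 1/√f = -1.8 log₁₀[(0.000164/3.7)^1.11 + 6.9/6438] = -1.8 log₁₀[1.47e-05 + 0.00107] = 5.335, so f = 0.03513.
Total minor-loss coefficient ΣK = 3·0.34 + 1·1 + 3·2 = 8.02.
ΔP = [f·L/D + ΣK]·(ρV²/2) = [0.03513·27.9/0.0122 + 8.02]·(0.798·8.332²/2) = [80.34 + 8.02]·27.7 = 2448 Pa.
ΔP = 2448 Pa = 0.0245 bar.

ΔP ≈ 0.0245 bar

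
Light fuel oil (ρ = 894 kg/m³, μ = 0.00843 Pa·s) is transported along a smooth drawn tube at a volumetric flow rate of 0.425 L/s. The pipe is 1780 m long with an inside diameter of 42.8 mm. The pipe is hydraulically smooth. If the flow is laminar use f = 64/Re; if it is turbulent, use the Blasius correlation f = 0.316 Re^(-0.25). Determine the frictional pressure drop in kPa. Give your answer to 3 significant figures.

ΔP ≈ 77.4 kPa

Q = 0.425 L/s = 0.425/1000 = 0.000425 m³/s.
Cross-sectional area A = πD²/4 = π(0.0428)²/4 = 0.001439 m²; mean velocity V = Q/A = 0.000425/0.001439 = 0.2954 m/s.
Reynolds number Re = ρVD/μ = 894 · 0.2954 · 0.0428 / 0.00843 = 1341.
Re < 2300 → laminar flow, so f = 64/Re = 64/1341 = 0.04773 (the turbulent correlation is not needed).
Darcy-Weisbach: ΔP = f(L/D)(ρV²/2) = 0.04773·(1780/0.0428)·(894·0.2954²/2) = 0.04773·4.159e+04·39.01 = 7.743e+04 Pa.
ΔP = 7.743e+04 Pa = 77.4 kPa.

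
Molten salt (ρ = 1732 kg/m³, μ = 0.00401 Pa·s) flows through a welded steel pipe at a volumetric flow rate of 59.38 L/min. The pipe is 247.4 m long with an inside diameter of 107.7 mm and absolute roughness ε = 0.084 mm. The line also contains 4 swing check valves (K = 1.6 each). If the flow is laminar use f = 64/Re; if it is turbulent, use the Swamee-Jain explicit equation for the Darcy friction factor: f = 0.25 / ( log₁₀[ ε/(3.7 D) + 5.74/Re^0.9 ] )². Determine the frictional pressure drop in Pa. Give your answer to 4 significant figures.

ΔP ≈ 974.2 Pa

Q = 59.38 L/min = 59.38/60000 = 0.0009897 m³/s.
Cross-sectional area A = πD²/4 = π(0.1077)²/4 = 0.00911 m²; mean velocity V = Q/A = 0.0009897/0.00911 = 0.1086 m/s.
Reynolds number Re = ρVD/μ = 1732 · 0.1086 · 0.1077 / 0.00401 = 5053.
Re > 4000 → turbulent. Relative roughness ε/D = 8.4e-05/0.1077 = 0.00078. Swamee-Jain: f = 0.25/(log₁₀[0.00078/3.7 + 5.74/5053^0.9])² = 0.25/(log₁₀[0.000211 + 0.00266])² = 0.25/(-2.541)² = 0.03871.
Total minor-loss coefficient ΣK = 4·1.6 = 6.4.
ΔP = [f·L/D + ΣK]·(ρV²/2) = [0.03871·247.4/0.1077 + 6.4]·(1732·0.1086²/2) = [88.93 + 6.4]·10.22 = 974.2 Pa.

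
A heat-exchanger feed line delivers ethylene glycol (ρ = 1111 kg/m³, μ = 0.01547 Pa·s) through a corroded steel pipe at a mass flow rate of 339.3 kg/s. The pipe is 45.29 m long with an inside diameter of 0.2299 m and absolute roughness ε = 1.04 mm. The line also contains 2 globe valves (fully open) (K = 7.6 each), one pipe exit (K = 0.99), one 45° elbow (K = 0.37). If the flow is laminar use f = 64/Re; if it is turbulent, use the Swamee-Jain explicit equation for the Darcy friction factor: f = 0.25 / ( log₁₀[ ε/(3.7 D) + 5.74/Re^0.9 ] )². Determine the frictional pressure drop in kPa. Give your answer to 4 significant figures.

ΔP ≈ 678.7 kPa

A = πD²/4 = π(0.2299)²/4 = 0.04151 m²; mean velocity V = ṁ/(ρA) = 339.3/(1111 · 0.04151) = 7.357 m/s.
Reynolds number Re = ρVD/μ = 1111 · 7.357 · 0.2299 / 0.0155 = 1.215e+05.
Re > 4000 → turbulent. Relative roughness ε/D = 0.00104/0.2299 = 0.00452. Swamee-Jain: f = 0.25/(log₁₀[0.00452/3.7 + 5.74/1.215e+05^0.9])² = 0.25/(log₁₀[0.00122 + 0.000152])² = 0.25/(-2.862)² = 0.03053.
Total minor-loss coefficient ΣK = 2·7.6 + 1·0.99 + 1·0.37 = 16.6.
ΔP = [f·L/D + ΣK]·(ρV²/2) = [0.03053·45.29/0.2299 + 16.6]·(1111·7.357²/2) = [6.014 + 16.6]·3.007e+04 = 6.787e+05 Pa.
ΔP = 6.787e+05 Pa = 678.7 kPa.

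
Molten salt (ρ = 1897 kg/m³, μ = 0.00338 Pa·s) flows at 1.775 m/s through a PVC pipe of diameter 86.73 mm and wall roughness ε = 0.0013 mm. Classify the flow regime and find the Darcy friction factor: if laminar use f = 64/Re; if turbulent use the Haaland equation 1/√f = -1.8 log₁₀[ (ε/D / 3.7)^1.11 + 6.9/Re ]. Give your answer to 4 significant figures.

f ≈ 0.01843

Re = ρVD/μ = 1897·1.775·0.08673/0.00338 = 8.64e+04.
Re > 4000 → turbulent. ε/D = 1.3e-06/0.08673 = 1.5e-05; Haaland: 1/√f = -1.8 log₁₀[1.03e-06 + 7.99e-05] = 7.366, so f = 0.01843.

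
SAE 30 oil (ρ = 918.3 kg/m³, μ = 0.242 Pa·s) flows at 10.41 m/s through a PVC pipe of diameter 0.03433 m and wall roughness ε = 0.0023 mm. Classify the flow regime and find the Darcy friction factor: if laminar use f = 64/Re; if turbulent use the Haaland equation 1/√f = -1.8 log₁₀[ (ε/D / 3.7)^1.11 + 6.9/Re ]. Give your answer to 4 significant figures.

Re = ρVD/μ = 918.3·10.41·0.03433/0.242 = 1356.
Re < 2300 → laminar, so f = 64/Re = 0.04719 (roughness is irrelevant in laminar flow).

f ≈ 0.04719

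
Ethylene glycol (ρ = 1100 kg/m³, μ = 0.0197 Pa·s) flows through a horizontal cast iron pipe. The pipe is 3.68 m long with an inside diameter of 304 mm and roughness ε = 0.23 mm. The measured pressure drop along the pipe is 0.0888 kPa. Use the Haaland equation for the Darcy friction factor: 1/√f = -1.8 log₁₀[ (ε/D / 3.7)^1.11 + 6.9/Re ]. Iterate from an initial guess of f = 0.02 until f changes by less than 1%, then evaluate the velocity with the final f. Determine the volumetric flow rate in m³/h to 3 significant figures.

Q ≈ 171 m³/h

Rearranging Darcy-Weisbach: V = √(2·ΔP·D/(f·L·ρ)). With ε/D = 0.00023/0.304 = 0.000757, iterate starting from f = 0.02:
  f = 0.02 → V = √(2·88.8·0.304/(0.02·3.68·1100)) = 0.8166 m/s; Re = ρVD/μ = 1.386e+04; f → 0.02944
  f = 0.02944 → V = 0.6731 m/s; Re = 1.143e+04; f → 0.03081
  f = 0.03081 → V = 0.6579 m/s; Re = 1.117e+04; f → 0.03099
Converged (Δf/f < 1%). With the final f = 0.03099: V = √(2·88.8·0.304/(0.03099·3.68·1100)) = 0.6561 m/s.
Q = V·A = 0.6561·(π/4·0.304²) = 0.04762 m³/s = 171 m³/h.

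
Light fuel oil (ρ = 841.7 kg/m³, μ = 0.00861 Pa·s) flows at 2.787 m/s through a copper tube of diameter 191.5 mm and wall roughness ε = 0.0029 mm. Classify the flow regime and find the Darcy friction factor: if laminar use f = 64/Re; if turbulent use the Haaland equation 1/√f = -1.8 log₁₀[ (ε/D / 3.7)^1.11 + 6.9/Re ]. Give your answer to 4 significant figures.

Re = ρVD/μ = 841.7·2.787·0.1915/0.00861 = 5.217e+04.
Re > 4000 → turbulent. ε/D = 2.9e-06/0.1915 = 1.51e-05; Haaland: 1/√f = -1.8 log₁₀[1.05e-06 + 0.000132] = 6.975, so f = 0.02055.

f ≈ 0.02055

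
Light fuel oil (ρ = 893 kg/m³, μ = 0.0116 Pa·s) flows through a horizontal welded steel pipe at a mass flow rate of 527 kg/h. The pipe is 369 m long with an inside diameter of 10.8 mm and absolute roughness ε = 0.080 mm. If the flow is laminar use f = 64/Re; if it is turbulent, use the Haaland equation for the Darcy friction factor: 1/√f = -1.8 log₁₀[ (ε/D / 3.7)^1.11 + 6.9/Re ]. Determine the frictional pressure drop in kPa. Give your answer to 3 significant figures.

ṁ = 527 kg/h = 527/3600 = 0.1464 kg/s.
A = πD²/4 = π(0.0108)²/4 = 9.161e-05 m²; mean velocity V = ṁ/(ρA) = 0.1464/(893 · 9.161e-05) = 1.789 m/s.
Reynolds number Re = ρVD/μ = 893 · 1.789 · 0.0108 / 0.0116 = 1488.
Re < 2300 → laminar flow, so f = 64/Re = 64/1488 = 0.04302 (the turbulent correlation is not needed).
Darcy-Weisbach: ΔP = f(L/D)(ρV²/2) = 0.04302·(369/0.0108)·(893·1.789²/2) = 0.04302·3.417e+04·1430 = 2.101e+06 Pa.
ΔP = 2.101e+06 Pa = 2100 kPa.

ΔP ≈ 2100 kPa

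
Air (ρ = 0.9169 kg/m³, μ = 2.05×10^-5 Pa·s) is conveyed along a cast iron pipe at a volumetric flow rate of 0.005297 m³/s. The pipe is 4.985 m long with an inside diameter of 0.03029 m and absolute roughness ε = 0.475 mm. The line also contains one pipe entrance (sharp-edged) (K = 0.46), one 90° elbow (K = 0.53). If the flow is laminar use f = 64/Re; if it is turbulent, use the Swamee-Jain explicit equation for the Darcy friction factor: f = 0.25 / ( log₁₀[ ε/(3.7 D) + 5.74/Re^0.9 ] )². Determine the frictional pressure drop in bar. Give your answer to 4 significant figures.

ΔP ≈ 0.002267 bar

Cross-sectional area A = πD²/4 = π(0.03029)²/4 = 0.0007206 m²; mean velocity V = Q/A = 0.005297/0.0007206 = 7.351 m/s.
Reynolds number Re = ρVD/μ = 0.9169 · 7.351 · 0.03029 / 2.05e-05 = 9959.
Re > 4000 → turbulent. Relative roughness ε/D = 0.000475/0.03029 = 0.0157. Swamee-Jain: f = 0.25/(log₁₀[0.0157/3.7 + 5.74/9959^0.9])² = 0.25/(log₁₀[0.00424 + 0.00145])² = 0.25/(-2.245)² = 0.04959.
Total minor-loss coefficient ΣK = 1·0.46 + 1·0.53 = 0.99.
ΔP = [f·L/D + ΣK]·(ρV²/2) = [0.04959·4.985/0.03029 + 0.99]·(0.9169·7.351²/2) = [8.162 + 0.99]·24.77 = 226.7 Pa.
ΔP = 226.7 Pa = 0.002267 bar.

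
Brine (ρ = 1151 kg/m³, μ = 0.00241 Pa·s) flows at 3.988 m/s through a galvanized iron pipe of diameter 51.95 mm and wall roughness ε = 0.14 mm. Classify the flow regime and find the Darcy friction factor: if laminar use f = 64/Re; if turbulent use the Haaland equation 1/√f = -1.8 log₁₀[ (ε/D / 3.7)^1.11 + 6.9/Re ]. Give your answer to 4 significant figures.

f ≈ 0.02671

Re = ρVD/μ = 1151·3.988·0.05195/0.00241 = 9.895e+04.
Re > 4000 → turbulent. ε/D = 0.00014/0.05195 = 0.00269; Haaland: 1/√f = -1.8 log₁₀[0.000329 + 6.97e-05] = 6.119, so f = 0.02671.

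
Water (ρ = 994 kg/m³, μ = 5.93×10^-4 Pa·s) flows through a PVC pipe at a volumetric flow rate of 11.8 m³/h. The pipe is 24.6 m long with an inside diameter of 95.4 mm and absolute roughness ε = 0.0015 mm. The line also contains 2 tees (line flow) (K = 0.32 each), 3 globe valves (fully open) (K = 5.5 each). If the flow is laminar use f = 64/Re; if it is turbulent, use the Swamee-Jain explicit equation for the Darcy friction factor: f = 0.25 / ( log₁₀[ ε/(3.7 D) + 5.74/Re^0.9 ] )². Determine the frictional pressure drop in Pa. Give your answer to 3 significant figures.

Q = 11.8 m³/h = 11.8/3600 = 0.003278 m³/s.
Cross-sectional area A = πD²/4 = π(0.0954)²/4 = 0.007148 m²; mean velocity V = Q/A = 0.003278/0.007148 = 0.4586 m/s.
Reynolds number Re = ρVD/μ = 994 · 0.4586 · 0.0954 / 0.000593 = 7.333e+04.
Re > 4000 → turbulent. Relative roughness ε/D = 1.5e-06/0.0954 = 1.57e-05. Swamee-Jain: f = 0.25/(log₁₀[1.57e-05/3.7 + 5.74/7.333e+04^0.9])² = 0.25/(log₁₀[4.25e-06 + 0.00024])² = 0.25/(-3.612)² = 0.01916.
Total minor-loss coefficient ΣK = 2·0.32 + 3·5.5 = 17.1.
ΔP = [f·L/D + ΣK]·(ρV²/2) = [0.01916·24.6/0.0954 + 17.1]·(994·0.4586²/2) = [4.941 + 17.1]·104.5 = 2308 Pa.

ΔP ≈ 2310 Pa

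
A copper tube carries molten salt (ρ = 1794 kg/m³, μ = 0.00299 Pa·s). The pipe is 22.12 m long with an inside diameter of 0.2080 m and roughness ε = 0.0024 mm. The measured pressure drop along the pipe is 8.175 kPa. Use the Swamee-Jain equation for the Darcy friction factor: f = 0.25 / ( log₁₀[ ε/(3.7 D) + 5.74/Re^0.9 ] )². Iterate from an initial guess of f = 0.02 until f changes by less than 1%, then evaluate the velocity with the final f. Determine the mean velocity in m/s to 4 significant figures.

Rearranging Darcy-Weisbach: V = √(2·ΔP·D/(f·L·ρ)). With ε/D = 2.4e-06/0.208 = 1.15e-05, iterate starting from f = 0.02:
  f = 0.02 → V = √(2·8175·0.208/(0.02·22.12·1794)) = 2.07 m/s; Re = ρVD/μ = 2.583e+05; f → 0.01491
  f = 0.01491 → V = 2.397 m/s; Re = 2.992e+05; f → 0.01452
  f = 0.01452 → V = 2.43 m/s; Re = 3.032e+05; f → 0.01448
Converged (Δf/f < 1%). With the final f = 0.01448: V = √(2·8175·0.208/(0.01448·22.12·1794)) = 2.433 m/s.

V ≈ 2.433 m/s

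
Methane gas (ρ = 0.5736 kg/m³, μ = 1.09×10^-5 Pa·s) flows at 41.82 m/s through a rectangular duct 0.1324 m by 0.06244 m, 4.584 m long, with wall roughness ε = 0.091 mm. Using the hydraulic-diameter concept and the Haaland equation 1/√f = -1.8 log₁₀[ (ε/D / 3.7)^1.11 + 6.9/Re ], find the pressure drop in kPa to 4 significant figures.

ΔP ≈ 0.5764 kPa

Hydraulic diameter D_h = 4A/P = 4·(0.1324·0.06244)/(2·(0.1324+0.06244)) = 0.03307/0.3897 = 0.08486 m.
Re = ρVD_h/μ = 0.5736·41.82·0.08486/1.09e-05 = 1.868e+05.
ε/D_h = 9.1e-05/0.08486 = 0.00107; Haaland gives 1/√f = -1.8 log₁₀[0.000118+3.69e-05] = 6.856, so f = 0.02127.
ΔP = f(L/D_h)(ρV²/2) = 0.02127·4.584/0.08486·501.6 = 576.4 Pa.
ΔP = 0.5764 kPa.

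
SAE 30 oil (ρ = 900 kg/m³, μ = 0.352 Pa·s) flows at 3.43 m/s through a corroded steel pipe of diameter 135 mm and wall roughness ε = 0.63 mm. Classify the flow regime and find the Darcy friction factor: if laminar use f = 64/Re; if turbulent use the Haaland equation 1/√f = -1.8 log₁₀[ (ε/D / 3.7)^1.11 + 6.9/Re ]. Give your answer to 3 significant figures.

f ≈ 0.0541

Re = ρVD/μ = 900·3.43·0.135/0.352 = 1184.
Re < 2300 → laminar, so f = 64/Re = 0.05406 (roughness is irrelevant in laminar flow).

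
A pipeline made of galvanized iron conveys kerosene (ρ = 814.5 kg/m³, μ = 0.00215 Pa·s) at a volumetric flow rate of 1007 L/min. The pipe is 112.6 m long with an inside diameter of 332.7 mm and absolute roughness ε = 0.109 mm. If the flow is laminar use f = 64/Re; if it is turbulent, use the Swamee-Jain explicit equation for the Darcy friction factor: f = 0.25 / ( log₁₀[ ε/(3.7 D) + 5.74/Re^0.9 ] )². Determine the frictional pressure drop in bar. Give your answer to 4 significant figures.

Q = 1007 L/min = 1007/60000 = 0.01678 m³/s.
Cross-sectional area A = πD²/4 = π(0.3327)²/4 = 0.08694 m²; mean velocity V = Q/A = 0.01678/0.08694 = 0.1931 m/s.
Reynolds number Re = ρVD/μ = 814.5 · 0.1931 · 0.3327 / 0.00215 = 2.433e+04.
Re > 4000 → turbulent. Relative roughness ε/D = 0.000109/0.3327 = 0.000328. Swamee-Jain: f = 0.25/(log₁₀[0.000328/3.7 + 5.74/2.433e+04^0.9])² = 0.25/(log₁₀[8.85e-05 + 0.000648])² = 0.25/(-3.133)² = 0.02547.
Darcy-Weisbach: ΔP = f(L/D)(ρV²/2) = 0.02547·(112.6/0.3327)·(814.5·0.1931²/2) = 0.02547·338.4·15.18 = 130.8 Pa.
ΔP = 130.8 Pa = 0.001308 bar.

ΔP ≈ 0.001308 bar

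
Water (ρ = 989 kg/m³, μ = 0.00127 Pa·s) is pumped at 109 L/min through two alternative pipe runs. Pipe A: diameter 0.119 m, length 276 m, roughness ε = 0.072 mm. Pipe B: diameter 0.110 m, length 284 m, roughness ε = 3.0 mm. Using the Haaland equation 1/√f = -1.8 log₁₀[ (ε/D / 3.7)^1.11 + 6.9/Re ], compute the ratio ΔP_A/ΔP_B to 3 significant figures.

Pipe A: V = Q/A = 0.001817/0.01112 = 0.1633 m/s; Re = 1.514e+04; ε/D = 0.000605; Haaland → f = 0.0286; ΔP_A = f(L/D)(ρV²/2) = 875.1 Pa.
Pipe B: V = Q/A = 0.001817/0.009503 = 0.1912 m/s; Re = 1.638e+04; ε/D = 0.0273; Haaland → f = 0.05703; ΔP_B = f(L/D)(ρV²/2) = 2661 Pa.
ΔP_A/ΔP_B = 875.1/2661 = 0.329.

ΔP_A/ΔP_B ≈ 0.329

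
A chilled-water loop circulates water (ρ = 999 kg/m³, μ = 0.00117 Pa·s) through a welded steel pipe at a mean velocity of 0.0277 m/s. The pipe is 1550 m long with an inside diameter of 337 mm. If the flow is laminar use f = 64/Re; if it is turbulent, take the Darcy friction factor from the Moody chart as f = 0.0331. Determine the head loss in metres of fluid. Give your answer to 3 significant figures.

h_f ≈ 0.00595 m

Reynolds number Re = ρVD/μ = 999 · 0.0277 · 0.337 / 0.00117 = 7971.
Re > 4000 → turbulent; use the Moody-chart value f = 0.0331.
Darcy-Weisbach: ΔP = f(L/D)(ρV²/2) = 0.0331·(1550/0.337)·(999·0.0277²/2) = 0.0331·4599·0.3833 = 58.35 Pa.
Head loss h_f = ΔP/(ρg) = 58.35/(999·9.81) = 0.00595 m.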